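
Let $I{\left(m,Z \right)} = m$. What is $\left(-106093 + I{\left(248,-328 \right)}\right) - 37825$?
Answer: $-143670$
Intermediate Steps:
$\left(-106093 + I{\left(248,-328 \right)}\right) - 37825 = \left(-106093 + 248\right) - 37825 = -105845 - 37825 = -143670$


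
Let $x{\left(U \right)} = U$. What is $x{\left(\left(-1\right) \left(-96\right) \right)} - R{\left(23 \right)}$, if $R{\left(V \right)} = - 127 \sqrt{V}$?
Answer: $96 + 127 \sqrt{23} \approx 705.07$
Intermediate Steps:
$x{\left(\left(-1\right) \left(-96\right) \right)} - R{\left(23 \right)} = \left(-1\right) \left(-96\right) - - 127 \sqrt{23} = 96 + 127 \sqrt{23}$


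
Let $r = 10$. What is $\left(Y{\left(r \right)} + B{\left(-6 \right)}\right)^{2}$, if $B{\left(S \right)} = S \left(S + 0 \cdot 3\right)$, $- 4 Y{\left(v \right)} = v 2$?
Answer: $961$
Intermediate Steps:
$Y{\left(v \right)} = - \frac{v}{2}$ ($Y{\left(v \right)} = - \frac{v 2}{4} = - \frac{2 v}{4} = - \frac{v}{2}$)
$B{\left(S \right)} = S^{2}$ ($B{\left(S \right)} = S \left(S + 0\right) = S S = S^{2}$)
$\left(Y{\left(r \right)} + B{\left(-6 \right)}\right)^{2} = \left(\left(- \frac{1}{2}\right) 10 + \left(-6\right)^{2}\right)^{2} = \left(-5 + 36\right)^{2} = 31^{2} = 961$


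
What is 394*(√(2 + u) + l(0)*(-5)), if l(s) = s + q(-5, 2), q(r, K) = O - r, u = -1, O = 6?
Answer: -21276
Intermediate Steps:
q(r, K) = 6 - r
l(s) = 11 + s (l(s) = s + (6 - 1*(-5)) = s + (6 + 5) = s + 11 = 11 + s)
394*(√(2 + u) + l(0)*(-5)) = 394*(√(2 - 1) + (11 + 0)*(-5)) = 394*(√1 + 11*(-5)) = 394*(1 - 55) = 394*(-54) = -21276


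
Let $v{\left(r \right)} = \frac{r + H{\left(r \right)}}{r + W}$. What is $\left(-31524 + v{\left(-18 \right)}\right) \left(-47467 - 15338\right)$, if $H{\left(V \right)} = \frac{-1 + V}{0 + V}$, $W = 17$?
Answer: $\frac{11872803745}{6} \approx 1.9788 \cdot 10^{9}$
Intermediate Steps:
$H{\left(V \right)} = \frac{-1 + V}{V}$
$v{\left(r \right)} = \frac{r + \frac{-1 + r}{r}}{17 + r}$ ($v{\left(r \right)} = \frac{r + \frac{-1 + r}{r}}{r + 17} = \frac{r + \frac{-1 + r}{r}}{17 + r}$)
$\left(-31524 + v{\left(-18 \right)}\right) \left(-47467 - 15338\right) = \left(-31524 + \frac{-1 - 18 + \left(-18\right)^{2}}{\left(-18\right) \left(17 - 18\right)}\right) \left(-47467 - 15338\right) = \left(-31524 - \frac{-1 - 18 + 324}{18 \left(-1\right)}\right) \left(-62805\right) = \left(-31524 - \left(- \frac{1}{18}\right) 305\right) \left(-62805\right) = \left(-31524 + \frac{305}{18}\right) \left(-62805\right) = \left(- \frac{567127}{18}\right) \left(-62805\right) = \frac{11872803745}{6}$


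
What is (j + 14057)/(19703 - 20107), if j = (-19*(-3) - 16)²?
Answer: -7869/202 ≈ -38.955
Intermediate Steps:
j = 1681 (j = (57 - 16)² = 41² = 1681)
(j + 14057)/(19703 - 20107) = (1681 + 14057)/(19703 - 20107) = 15738/(-404) = 15738*(-1/404) = -7869/202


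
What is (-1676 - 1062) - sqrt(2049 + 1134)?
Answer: -2738 - sqrt(3183) ≈ -2794.4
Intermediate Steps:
(-1676 - 1062) - sqrt(2049 + 1134) = -2738 - sqrt(3183)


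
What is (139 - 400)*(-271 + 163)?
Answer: 28188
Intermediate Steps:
(139 - 400)*(-271 + 163) = -261*(-108) = 28188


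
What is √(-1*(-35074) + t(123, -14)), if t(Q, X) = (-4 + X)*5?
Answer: 2*√8746 ≈ 187.04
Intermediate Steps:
t(Q, X) = -20 + 5*X
√(-1*(-35074) + t(123, -14)) = √(-1*(-35074) + (-20 + 5*(-14))) = √(35074 + (-20 - 70)) = √(35074 - 90) = √34984 = 2*√8746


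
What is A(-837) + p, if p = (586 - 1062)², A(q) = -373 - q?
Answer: 227040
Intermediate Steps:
p = 226576 (p = (-476)² = 226576)
A(-837) + p = (-373 - 1*(-837)) + 226576 = (-373 + 837) + 226576 = 464 + 226576 = 227040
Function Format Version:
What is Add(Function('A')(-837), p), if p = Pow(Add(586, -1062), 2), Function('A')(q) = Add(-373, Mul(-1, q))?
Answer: 227040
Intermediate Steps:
p = 226576 (p = Pow(-476, 2) = 226576)
Add(Function('A')(-837), p) = Add(Add(-373, Mul(-1, -837)), 226576) = Add(Add(-373, 837), 226576) = Add(464, 226576) = 227040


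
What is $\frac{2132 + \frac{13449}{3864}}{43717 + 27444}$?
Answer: $\frac{2750499}{91655368} \approx 0.030009$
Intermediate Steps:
$\frac{2132 + \frac{13449}{3864}}{43717 + 27444} = \frac{2132 + 13449 \cdot \frac{1}{3864}}{71161} = \left(2132 + \frac{4483}{1288}\right) \frac{1}{71161} = \frac{2750499}{1288} \cdot \frac{1}{71161} = \frac{2750499}{91655368}$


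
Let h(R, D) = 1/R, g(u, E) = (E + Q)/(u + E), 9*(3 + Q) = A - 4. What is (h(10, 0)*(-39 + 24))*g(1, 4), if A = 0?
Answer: -1/6 ≈ -0.16667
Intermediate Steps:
Q = -31/9 (Q = -3 + (0 - 4)/9 = -3 + (1/9)*(-4) = -3 - 4/9 = -31/9 ≈ -3.4444)
g(u, E) = (-31/9 + E)/(E + u) (g(u, E) = (E - 31/9)/(u + E) = (-31/9 + E)/(E + u))
(h(10, 0)*(-39 + 24))*g(1, 4) = ((-39 + 24)/10)*((-31/9 + 4)/(4 + 1)) = ((1/10)*(-15))*((5/9)/5) = -3*5/(10*9) = -3/2*1/9 = -1/6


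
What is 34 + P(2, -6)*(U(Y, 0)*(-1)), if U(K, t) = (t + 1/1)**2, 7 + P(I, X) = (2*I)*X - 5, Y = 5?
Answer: 70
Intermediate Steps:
P(I, X) = -12 + 2*I*X (P(I, X) = -7 + ((2*I)*X - 5) = -7 + (2*I*X - 5) = -7 + (-5 + 2*I*X) = -12 + 2*I*X)
U(K, t) = (1 + t)**2 (U(K, t) = (t + 1)**2 = (1 + t)**2)
34 + P(2, -6)*(U(Y, 0)*(-1)) = 34 + (-12 + 2*2*(-6))*((1 + 0)**2*(-1)) = 34 + (-12 - 24)*(1**2*(-1)) = 34 - 36*(-1) = 34 + 36 = 70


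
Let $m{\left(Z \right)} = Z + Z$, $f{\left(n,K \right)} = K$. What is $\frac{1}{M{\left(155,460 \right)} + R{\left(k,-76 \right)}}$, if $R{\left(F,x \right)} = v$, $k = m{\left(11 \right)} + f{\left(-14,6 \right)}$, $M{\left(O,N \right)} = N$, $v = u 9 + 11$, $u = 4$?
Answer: $\frac{1}{507} \approx 0.0019724$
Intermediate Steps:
$v = 47$ ($v = 4 \cdot 9 + 11 = 36 + 11 = 47$)
$m{\left(Z \right)} = 2 Z$
$k = 28$ ($k = 2 \cdot 11 + 6 = 22 + 6 = 28$)
$R{\left(F,x \right)} = 47$
$\frac{1}{M{\left(155,460 \right)} + R{\left(k,-76 \right)}} = \frac{1}{460 + 47} = \frac{1}{507}$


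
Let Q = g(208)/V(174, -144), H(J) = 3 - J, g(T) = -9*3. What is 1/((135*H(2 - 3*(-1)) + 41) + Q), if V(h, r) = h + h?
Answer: -116/26573 ≈ -0.0043653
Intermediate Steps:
V(h, r) = 2*h
g(T) = -27
Q = -9/116 (Q = -27/(2*174) = -27/348 = -27*1/348 = -9/116 ≈ -0.077586)
1/((135*H(2 - 3*(-1)) + 41) + Q) = 1/((135*(3 - (2 - 3*(-1))) + 41) - 9/116) = 1/((135*(3 - (2 + 3)) + 41) - 9/116) = 1/((135*(3 - 1*5) + 41) - 9/116) = 1/((135*(3 - 5) + 41) - 9/116) = 1/((135*(-2) + 41) - 9/116) = 1/((-270 + 41) - 9/116) = 1/(-229 - 9/116) = 1/(-26573/116) = -116/26573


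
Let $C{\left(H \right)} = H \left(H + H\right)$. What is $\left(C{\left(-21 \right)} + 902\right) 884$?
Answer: $1577056$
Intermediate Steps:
$C{\left(H \right)} = 2 H^{2}$ ($C{\left(H \right)} = H 2 H = 2 H^{2}$)
$\left(C{\left(-21 \right)} + 902\right) 884 = \left(2 \left(-21\right)^{2} + 902\right) 884 = \left(2 \cdot 441 + 902\right) 884 = \left(882 + 902\right) 884 = 1784 \cdot 884 = 1577056$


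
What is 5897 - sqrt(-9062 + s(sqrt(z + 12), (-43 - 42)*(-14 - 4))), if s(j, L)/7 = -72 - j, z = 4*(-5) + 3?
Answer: 5897 - sqrt(-9566 - 7*I*sqrt(5)) ≈ 5896.9 + 97.806*I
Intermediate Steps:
z = -17 (z = -20 + 3 = -17)
s(j, L) = -504 - 7*j (s(j, L) = 7*(-72 - j) = -504 - 7*j)
5897 - sqrt(-9062 + s(sqrt(z + 12), (-43 - 42)*(-14 - 4))) = 5897 - sqrt(-9062 + (-504 - 7*sqrt(-17 + 12))) = 5897 - sqrt(-9062 + (-504 - 7*I*sqrt(5))) = 5897 - sqrt(-9566 - 7*I*sqrt(5))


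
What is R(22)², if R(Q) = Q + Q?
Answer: 1936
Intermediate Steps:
R(Q) = 2*Q
R(22)² = (2*22)² = 44² = 1936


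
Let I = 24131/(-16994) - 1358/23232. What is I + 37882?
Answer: 3738851117753/98701152 ≈ 37881.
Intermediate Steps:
I = -145922311/98701152 (I = 24131*(-1/16994) - 1358*1/23232 = -24131/16994 - 679/11616 = -145922311/98701152 ≈ -1.4784)
I + 37882 = -145922311/98701152 + 37882 = 3738851117753/98701152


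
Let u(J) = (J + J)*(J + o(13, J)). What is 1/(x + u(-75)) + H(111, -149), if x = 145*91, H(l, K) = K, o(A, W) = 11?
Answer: -3396454/22795 ≈ -149.00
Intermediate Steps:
u(J) = 2*J*(11 + J) (u(J) = (J + J)*(J + 11) = (2*J)*(11 + J) = 2*J*(11 + J))
x = 13195
1/(x + u(-75)) + H(111, -149) = 1/(13195 + 2*(-75)*(11 - 75)) - 149 = 1/(13195 + 2*(-75)*(-64)) - 149 = 1/(13195 + 9600) - 149 = 1/22795 - 149 = -3396454/22795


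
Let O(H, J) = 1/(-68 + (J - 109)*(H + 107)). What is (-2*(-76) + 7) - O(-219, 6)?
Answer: 1823411/11468 ≈ 159.00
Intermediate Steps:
O(H, J) = 1/(-68 + (-109 + J)*(107 + H))
(-2*(-76) + 7) - O(-219, 6) = (-2*(-76) + 7) - 1/(-11731 - 109*(-219) + 107*6 - 219*6) = (152 + 7) - 1/(-11731 + 23871 + 642 - 1314) = 159 - 1/11468 = 1823411/11468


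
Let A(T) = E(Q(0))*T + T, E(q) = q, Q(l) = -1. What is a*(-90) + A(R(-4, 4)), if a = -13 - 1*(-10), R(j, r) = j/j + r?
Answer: 270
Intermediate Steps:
R(j, r) = 1 + r
a = -3 (a = -13 + 10 = -3)
A(T) = 0 (A(T) = -T + T = 0)
a*(-90) + A(R(-4, 4)) = -3*(-90) + 0 = 270 + 0 = 270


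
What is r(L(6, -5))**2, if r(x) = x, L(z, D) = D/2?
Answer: 25/4 ≈ 6.2500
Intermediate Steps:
L(z, D) = D/2 (L(z, D) = D*(1/2) = D/2)
r(L(6, -5))**2 = ((1/2)*(-5))**2 = (-5/2)**2 = 25/4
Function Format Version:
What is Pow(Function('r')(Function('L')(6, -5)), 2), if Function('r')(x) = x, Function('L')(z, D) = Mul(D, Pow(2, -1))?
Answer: Rational(25, 4) ≈ 6.2500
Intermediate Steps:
Function('L')(z, D) = Mul(Rational(1, 2), D) (Function('L')(z, D) = Mul(D, Rational(1, 2)) = Mul(Rational(1, 2), D))
Pow(Function('r')(Function('L')(6, -5)), 2) = Pow(Mul(Rational(1, 2), -5), 2) = Pow(Rational(-5, 2), 2) = Rational(25, 4)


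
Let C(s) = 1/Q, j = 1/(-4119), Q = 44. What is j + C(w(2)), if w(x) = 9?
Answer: 4075/181236 ≈ 0.022484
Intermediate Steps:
j = -1/4119 ≈ -0.00024278
C(s) = 1/44
j + C(w(2)) = -1/4119 + 1/44 = 4075/181236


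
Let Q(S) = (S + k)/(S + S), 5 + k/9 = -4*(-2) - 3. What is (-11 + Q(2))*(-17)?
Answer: 357/2 ≈ 178.50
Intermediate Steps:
k = 0 (k = -45 + 9*(-4*(-2) - 3) = -45 + 9*(8 - 3) = -45 + 9*5 = -45 + 45 = 0)
Q(S) = ½ (Q(S) = (S + 0)/(S + S) = S/((2*S)) = S*(1/(2*S)) = ½)
(-11 + Q(2))*(-17) = (-11 + ½)*(-17) = -21/2*(-17) = 357/2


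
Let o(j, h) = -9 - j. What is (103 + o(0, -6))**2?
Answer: 8836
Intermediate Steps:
(103 + o(0, -6))**2 = (103 + (-9 - 1*0))**2 = (103 + (-9 + 0))**2 = (103 - 9)**2 = 94**2 = 8836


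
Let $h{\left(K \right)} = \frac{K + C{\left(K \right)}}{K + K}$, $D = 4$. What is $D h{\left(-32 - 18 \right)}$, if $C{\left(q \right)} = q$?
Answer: $4$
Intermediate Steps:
$h{\left(K \right)} = 1$ ($h{\left(K \right)} = \frac{K + K}{K + K} = \frac{2 K}{2 K} = 2 K \frac{1}{2 K} = 1$)
$D h{\left(-32 - 18 \right)} = 4 \cdot 1 = 4$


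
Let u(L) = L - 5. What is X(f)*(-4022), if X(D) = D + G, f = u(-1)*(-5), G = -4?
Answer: -104572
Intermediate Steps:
u(L) = -5 + L
f = 30 (f = (-5 - 1)*(-5) = -6*(-5) = 30)
X(D) = -4 + D (X(D) = D - 4 = -4 + D)
X(f)*(-4022) = (-4 + 30)*(-4022) = 26*(-4022) = -104572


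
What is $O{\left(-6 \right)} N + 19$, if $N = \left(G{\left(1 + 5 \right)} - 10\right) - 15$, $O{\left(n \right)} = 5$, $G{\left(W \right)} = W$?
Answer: $-76$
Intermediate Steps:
$N = -19$ ($N = \left(\left(1 + 5\right) - 10\right) - 15 = \left(6 - 10\right) - 15 = -4 - 15 = -19$)
$O{\left(-6 \right)} N + 19 = 5 \left(-19\right) + 19 = -95 + 19 = -76$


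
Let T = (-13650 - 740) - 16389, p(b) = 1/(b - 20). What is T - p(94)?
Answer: -2277647/74 ≈ -30779.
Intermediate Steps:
p(b) = 1/(-20 + b)
T = -30779 (T = -14390 - 16389 = -30779)
T - p(94) = -30779 - 1/(-20 + 94) = -30779 - 1/74 = -2277647/74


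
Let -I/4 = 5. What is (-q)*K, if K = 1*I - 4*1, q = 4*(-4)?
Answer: -384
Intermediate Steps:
I = -20 (I = -4*5 = -20)
q = -16
K = -24 (K = 1*(-20) - 4*1 = -20 - 4 = -24)
(-q)*K = -1*(-16)*(-24) = 16*(-24) = -384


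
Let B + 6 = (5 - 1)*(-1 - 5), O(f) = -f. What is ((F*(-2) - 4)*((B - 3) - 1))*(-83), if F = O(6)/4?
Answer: -2822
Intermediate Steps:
F = -3/2 (F = -1*6/4 = -6*¼ = -3/2 ≈ -1.5000)
B = -30 (B = -6 + (5 - 1)*(-1 - 5) = -6 + 4*(-6) = -6 - 24 = -30)
((F*(-2) - 4)*((B - 3) - 1))*(-83) = ((-3/2*(-2) - 4)*((-30 - 3) - 1))*(-83) = ((3 - 4)*(-33 - 1))*(-83) = -1*(-34)*(-83) = 34*(-83) = -2822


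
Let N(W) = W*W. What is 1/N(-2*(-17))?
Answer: 1/1156 ≈ 0.00086505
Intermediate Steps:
N(W) = W²
1/N(-2*(-17)) = 1/((-2*(-17))²) = 1/(34²) = 1/1156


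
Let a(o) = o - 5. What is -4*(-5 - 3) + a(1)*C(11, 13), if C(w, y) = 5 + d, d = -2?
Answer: 20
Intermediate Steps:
a(o) = -5 + o
C(w, y) = 3 (C(w, y) = 5 - 2 = 3)
-4*(-5 - 3) + a(1)*C(11, 13) = -4*(-5 - 3) + (-5 + 1)*3 = -4*(-8) - 4*3 = 32 - 12 = 20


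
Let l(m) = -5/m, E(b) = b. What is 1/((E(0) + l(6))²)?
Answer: 36/25 ≈ 1.4400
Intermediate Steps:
1/((E(0) + l(6))²) = 1/((0 - 5/6)²) = 1/((0 - 5*⅙)²) = 1/((0 - ⅚)²) = 1/((-⅚)²) = 1/(25/36) = 36/25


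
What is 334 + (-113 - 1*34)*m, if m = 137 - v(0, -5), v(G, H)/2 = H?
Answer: -21275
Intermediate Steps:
v(G, H) = 2*H
m = 147 (m = 137 - 2*(-5) = 137 - 1*(-10) = 137 + 10 = 147)
334 + (-113 - 1*34)*m = 334 + (-113 - 1*34)*147 = 334 + (-113 - 34)*147 = 334 - 147*147 = 334 - 21609 = -21275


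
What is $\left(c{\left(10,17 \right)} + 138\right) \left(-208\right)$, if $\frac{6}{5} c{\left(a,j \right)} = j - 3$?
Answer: $- \frac{93392}{3} \approx -31131.0$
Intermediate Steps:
$c{\left(a,j \right)} = - \frac{5}{2} + \frac{5 j}{6}$ ($c{\left(a,j \right)} = \frac{5 \left(j - 3\right)}{6} = \frac{5 \left(-3 + j\right)}{6} = - \frac{5}{2} + \frac{5 j}{6}$)
$\left(c{\left(10,17 \right)} + 138\right) \left(-208\right) = \left(\left(- \frac{5}{2} + \frac{5}{6} \cdot 17\right) + 138\right) \left(-208\right) = \left(\left(- \frac{5}{2} + \frac{85}{6}\right) + 138\right) \left(-208\right) = \left(\frac{35}{3} + 138\right) \left(-208\right) = \frac{449}{3} \left(-208\right) = - \frac{93392}{3}$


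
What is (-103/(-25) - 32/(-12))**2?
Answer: 259081/5625 ≈ 46.059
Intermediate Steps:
(-103/(-25) - 32/(-12))**2 = (-103*(-1/25) - 32*(-1/12))**2 = (103/25 + 8/3)**2 = (509/75)**2 = 259081/5625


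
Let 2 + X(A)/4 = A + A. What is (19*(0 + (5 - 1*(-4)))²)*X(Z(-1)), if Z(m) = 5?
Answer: 49248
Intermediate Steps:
X(A) = -8 + 8*A (X(A) = -8 + 4*(A + A) = -8 + 4*(2*A) = -8 + 8*A)
(19*(0 + (5 - 1*(-4)))²)*X(Z(-1)) = (19*(0 + (5 - 1*(-4)))²)*(-8 + 8*5) = (19*(0 + (5 + 4))²)*(-8 + 40) = (19*(0 + 9)²)*32 = (19*9²)*32 = (19*81)*32 = 1539*32 = 49248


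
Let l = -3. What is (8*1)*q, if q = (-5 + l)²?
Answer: 512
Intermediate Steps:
q = 64 (q = (-5 - 3)² = (-8)² = 64)
(8*1)*q = (8*1)*64 = 8*64 = 512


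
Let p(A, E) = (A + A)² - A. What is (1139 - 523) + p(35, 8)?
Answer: 5481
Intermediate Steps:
p(A, E) = -A + 4*A² (p(A, E) = (2*A)² - A = 4*A² - A = -A + 4*A²)
(1139 - 523) + p(35, 8) = (1139 - 523) + 35*(-1 + 4*35) = 616 + 35*(-1 + 140) = 616 + 35*139 = 616 + 4865 = 5481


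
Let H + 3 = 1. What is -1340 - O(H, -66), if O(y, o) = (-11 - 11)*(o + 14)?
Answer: -2484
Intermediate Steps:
H = -2 (H = -3 + 1 = -2)
O(y, o) = -308 - 22*o (O(y, o) = -22*(14 + o) = -308 - 22*o)
-1340 - O(H, -66) = -1340 - (-308 - 22*(-66)) = -1340 - (-308 + 1452) = -1340 - 1*1144 = -1340 - 1144 = -2484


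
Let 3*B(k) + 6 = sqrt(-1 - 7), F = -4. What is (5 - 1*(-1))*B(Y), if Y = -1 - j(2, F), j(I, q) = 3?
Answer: -12 + 4*I*sqrt(2) ≈ -12.0 + 5.6569*I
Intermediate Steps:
Y = -4 (Y = -1 - 1*3 = -1 - 3 = -4)
B(k) = -2 + 2*I*sqrt(2)/3 (B(k) = -2 + sqrt(-1 - 7)/3 = -2 + sqrt(-8)/3 = -2 + (2*I*sqrt(2))/3 = -2 + 2*I*sqrt(2)/3)
(5 - 1*(-1))*B(Y) = (5 - 1*(-1))*(-2 + 2*I*sqrt(2)/3) = (5 + 1)*(-2 + 2*I*sqrt(2)/3) = 6*(-2 + 2*I*sqrt(2)/3) = -12 + 4*I*sqrt(2)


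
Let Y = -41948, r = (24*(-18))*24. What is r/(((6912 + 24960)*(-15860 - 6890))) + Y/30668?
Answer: -19801870741/14477212750 ≈ -1.3678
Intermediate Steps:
r = -10368 (r = -432*24 = -10368)
r/(((6912 + 24960)*(-15860 - 6890))) + Y/30668 = -10368*1/((-15860 - 6890)*(6912 + 24960)) - 41948/30668 = -10368/(31872*(-22750)) - 41948*1/30668 = -10368/(-725088000) - 10487/7667 = -10368*(-1/725088000) - 10487/7667 = 27/1888250 - 10487/7667 = -19801870741/14477212750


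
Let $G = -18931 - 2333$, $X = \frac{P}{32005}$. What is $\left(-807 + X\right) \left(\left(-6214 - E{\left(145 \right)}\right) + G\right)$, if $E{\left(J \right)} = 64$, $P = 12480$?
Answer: $\frac{142202403162}{6401} \approx 2.2216 \cdot 10^{7}$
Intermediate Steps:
$X = \frac{2496}{6401}$ ($X = \frac{12480}{32005} = 12480 \cdot \frac{1}{32005} = \frac{2496}{6401} \approx 0.38994$)
$G = -21264$
$\left(-807 + X\right) \left(\left(-6214 - E{\left(145 \right)}\right) + G\right) = \left(-807 + \frac{2496}{6401}\right) \left(\left(-6214 - 64\right) - 21264\right) = - \frac{5163111 \left(\left(-6214 - 64\right) - 21264\right)}{6401} = - \frac{5163111 \left(-6278 - 21264\right)}{6401} = \left(- \frac{5163111}{6401}\right) \left(-27542\right) = \frac{142202403162}{6401}$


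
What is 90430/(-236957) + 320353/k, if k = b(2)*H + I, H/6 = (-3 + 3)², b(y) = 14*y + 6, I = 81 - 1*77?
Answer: 75909524101/947828 ≈ 80088.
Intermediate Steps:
I = 4 (I = 81 - 77 = 4)
b(y) = 6 + 14*y
H = 0 (H = 6*(-3 + 3)² = 6*0² = 6*0 = 0)
k = 4 (k = (6 + 14*2)*0 + 4 = (6 + 28)*0 + 4 = 34*0 + 4 = 0 + 4 = 4)
90430/(-236957) + 320353/k = 90430/(-236957) + 320353/4 = 90430*(-1/236957) + 320353*(¼) = -90430/236957 + 320353/4 = 75909524101/947828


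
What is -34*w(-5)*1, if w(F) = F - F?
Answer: 0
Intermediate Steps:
w(F) = 0
-34*w(-5)*1 = -34*0*1 = 0*1 = 0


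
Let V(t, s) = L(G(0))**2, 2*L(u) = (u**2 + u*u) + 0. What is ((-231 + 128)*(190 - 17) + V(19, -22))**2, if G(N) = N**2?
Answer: 317516761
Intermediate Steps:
L(u) = u**2 (L(u) = ((u**2 + u*u) + 0)/2 = ((u**2 + u**2) + 0)/2 = (2*u**2 + 0)/2 = (2*u**2)/2 = u**2)
V(t, s) = 0 (V(t, s) = ((0**2)**2)**2 = (0**2)**2 = 0**2 = 0)
((-231 + 128)*(190 - 17) + V(19, -22))**2 = ((-231 + 128)*(190 - 17) + 0)**2 = (-103*173 + 0)**2 = (-17819 + 0)**2 = (-17819)**2 = 317516761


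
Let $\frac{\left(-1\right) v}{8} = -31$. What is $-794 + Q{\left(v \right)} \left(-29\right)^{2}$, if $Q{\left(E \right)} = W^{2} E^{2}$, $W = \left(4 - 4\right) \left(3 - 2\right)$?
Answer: $-794$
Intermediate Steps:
$v = 248$ ($v = \left(-8\right) \left(-31\right) = 248$)
$W = 0$ ($W = 0 \cdot 1 = 0$)
$Q{\left(E \right)} = 0$ ($Q{\left(E \right)} = 0^{2} E^{2} = 0 E^{2} = 0$)
$-794 + Q{\left(v \right)} \left(-29\right)^{2} = -794 + 0 \left(-29\right)^{2} = -794 + 0 \cdot 841 = -794 + 0 = -794$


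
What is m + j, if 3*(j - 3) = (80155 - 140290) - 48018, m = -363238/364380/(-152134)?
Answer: -999152994464461/27717293460 ≈ -36048.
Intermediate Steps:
m = 181619/27717293460 (m = -363238*1/364380*(-1/152134) = -181619/182190*(-1/152134) = 181619/27717293460 ≈ 6.5526e-6)
j = -36048 (j = 3 + ((80155 - 140290) - 48018)/3 = 3 + (-60135 - 48018)/3 = 3 + (⅓)*(-108153) = 3 - 36051 = -36048)
m + j = 181619/27717293460 - 36048 = -999152994464461/27717293460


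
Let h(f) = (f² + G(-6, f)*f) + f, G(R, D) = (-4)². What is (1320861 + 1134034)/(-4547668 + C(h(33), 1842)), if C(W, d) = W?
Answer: -2454895/4546018 ≈ -0.54001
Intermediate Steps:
G(R, D) = 16
h(f) = f² + 17*f (h(f) = (f² + 16*f) + f = f² + 17*f)
(1320861 + 1134034)/(-4547668 + C(h(33), 1842)) = (1320861 + 1134034)/(-4547668 + 33*(17 + 33)) = 2454895/(-4547668 + 33*50) = 2454895/(-4547668 + 1650) = 2454895/(-4546018) = 2454895*(-1/4546018) = -2454895/4546018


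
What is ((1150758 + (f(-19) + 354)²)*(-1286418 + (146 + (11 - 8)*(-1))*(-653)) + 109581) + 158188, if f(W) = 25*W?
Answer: -1608013776234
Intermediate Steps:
((1150758 + (f(-19) + 354)²)*(-1286418 + (146 + (11 - 8)*(-1))*(-653)) + 109581) + 158188 = ((1150758 + (25*(-19) + 354)²)*(-1286418 + (146 + (11 - 8)*(-1))*(-653)) + 109581) + 158188 = ((1150758 + (-475 + 354)²)*(-1286418 + (146 + 3*(-1))*(-653)) + 109581) + 158188 = ((1150758 + (-121)²)*(-1286418 + (146 - 3)*(-653)) + 109581) + 158188 = ((1150758 + 14641)*(-1286418 + 143*(-653)) + 109581) + 158188 = (1165399*(-1286418 - 93379) + 109581) + 158188 = (1165399*(-1379797) + 109581) + 158188 = (-1608014044003 + 109581) + 158188 = -1608013934422 + 158188 = -1608013776234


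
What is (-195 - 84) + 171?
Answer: -108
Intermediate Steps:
(-195 - 84) + 171 = -279 + 171 = -108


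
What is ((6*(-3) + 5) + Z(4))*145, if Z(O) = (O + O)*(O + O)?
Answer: 7395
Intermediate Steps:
Z(O) = 4*O² (Z(O) = (2*O)*(2*O) = 4*O²)
((6*(-3) + 5) + Z(4))*145 = ((6*(-3) + 5) + 4*4²)*145 = ((-18 + 5) + 4*16)*145 = (-13 + 64)*145 = 51*145 = 7395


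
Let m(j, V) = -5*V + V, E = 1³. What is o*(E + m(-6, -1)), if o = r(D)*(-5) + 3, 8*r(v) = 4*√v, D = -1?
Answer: 15 - 25*I/2 ≈ 15.0 - 12.5*I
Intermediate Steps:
E = 1
m(j, V) = -4*V
r(v) = √v/2 (r(v) = (4*√v)/8 = √v/2)
o = 3 - 5*I/2 (o = (√(-1)/2)*(-5) + 3 = (I/2)*(-5) + 3 = -5*I/2 + 3 = 3 - 5*I/2 ≈ 3.0 - 2.5*I)
o*(E + m(-6, -1)) = (3 - 5*I/2)*(1 - 4*(-1)) = (3 - 5*I/2)*(1 + 4) = (3 - 5*I/2)*5 = 15 - 25*I/2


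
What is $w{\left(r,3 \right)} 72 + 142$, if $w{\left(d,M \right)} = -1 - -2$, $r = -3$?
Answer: $214$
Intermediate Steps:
$w{\left(d,M \right)} = 1$ ($w{\left(d,M \right)} = -1 + 2 = 1$)
$w{\left(r,3 \right)} 72 + 142 = 1 \cdot 72 + 142 = 72 + 142 = 214$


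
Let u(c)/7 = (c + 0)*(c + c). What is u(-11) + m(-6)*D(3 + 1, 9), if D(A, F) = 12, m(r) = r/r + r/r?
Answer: 1718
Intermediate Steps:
m(r) = 2 (m(r) = 1 + 1 = 2)
u(c) = 14*c**2 (u(c) = 7*((c + 0)*(c + c)) = 7*(c*(2*c)) = 7*(2*c**2) = 14*c**2)
u(-11) + m(-6)*D(3 + 1, 9) = 14*(-11)**2 + 2*12 = 14*121 + 24 = 1694 + 24 = 1718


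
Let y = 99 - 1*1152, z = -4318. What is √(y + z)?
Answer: I*√5371 ≈ 73.287*I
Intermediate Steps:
y = -1053 (y = 99 - 1152 = -1053)
√(y + z) = √(-1053 - 4318) = √(-5371) = I*√5371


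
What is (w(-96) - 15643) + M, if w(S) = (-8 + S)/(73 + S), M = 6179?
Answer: -217568/23 ≈ -9459.5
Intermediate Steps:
w(S) = (-8 + S)/(73 + S)
(w(-96) - 15643) + M = ((-8 - 96)/(73 - 96) - 15643) + 6179 = (-104/(-23) - 15643) + 6179 = (-1/23*(-104) - 15643) + 6179 = (104/23 - 15643) + 6179 = -359685/23 + 6179 = -217568/23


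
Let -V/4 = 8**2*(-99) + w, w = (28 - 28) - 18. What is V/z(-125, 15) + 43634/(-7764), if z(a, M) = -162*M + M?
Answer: -50450989/3125010 ≈ -16.144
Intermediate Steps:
w = -18 (w = 0 - 18 = -18)
z(a, M) = -161*M
V = 25416 (V = -4*(8**2*(-99) - 18) = -4*(64*(-99) - 18) = -4*(-6336 - 18) = -4*(-6354) = 25416)
V/z(-125, 15) + 43634/(-7764) = 25416/((-161*15)) + 43634/(-7764) = 25416/(-2415) + 43634*(-1/7764) = 25416*(-1/2415) - 21817/3882 = -8472/805 - 21817/3882 = -50450989/3125010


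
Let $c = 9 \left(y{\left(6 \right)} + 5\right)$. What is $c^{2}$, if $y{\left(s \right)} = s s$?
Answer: $136161$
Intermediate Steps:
$y{\left(s \right)} = s^{2}$
$c = 369$ ($c = 9 \left(6^{2} + 5\right) = 9 \left(36 + 5\right) = 9 \cdot 41 = 369$)
$c^{2} = 369^{2} = 136161$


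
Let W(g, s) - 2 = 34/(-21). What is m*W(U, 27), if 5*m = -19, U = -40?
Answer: -152/105 ≈ -1.4476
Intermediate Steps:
m = -19/5 (m = (1/5)*(-19) = -19/5 ≈ -3.8000)
W(g, s) = 8/21 (W(g, s) = 2 + 34/(-21) = 2 + 34*(-1/21) = 2 - 34/21 = 8/21)
m*W(U, 27) = -19/5*8/21 = -152/105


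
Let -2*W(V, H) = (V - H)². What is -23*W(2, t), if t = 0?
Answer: 46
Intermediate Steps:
W(V, H) = -(V - H)²/2
-23*W(2, t) = -(-23)*(0 - 1*2)²/2 = -(-23)*(0 - 2)²/2 = -(-23)*(-2)²/2 = -(-23)*4/2 = -23*(-2) = 46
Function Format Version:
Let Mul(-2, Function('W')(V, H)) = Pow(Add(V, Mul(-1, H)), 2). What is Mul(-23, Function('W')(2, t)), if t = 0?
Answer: 46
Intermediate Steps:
Function('W')(V, H) = Mul(Rational(-1, 2), Pow(Add(V, Mul(-1, H)), 2))
Mul(-23, Function('W')(2, t)) = Mul(-23, Mul(Rational(-1, 2), Pow(Add(0, Mul(-1, 2)), 2))) = Mul(-23, Mul(Rational(-1, 2), Pow(Add(0, -2), 2))) = Mul(-23, Mul(Rational(-1, 2), Pow(-2, 2))) = Mul(-23, Mul(Rational(-1, 2), 4)) = Mul(-23, -2) = 46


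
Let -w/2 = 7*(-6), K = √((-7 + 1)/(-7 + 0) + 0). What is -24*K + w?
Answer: 84 - 24*√42/7 ≈ 61.780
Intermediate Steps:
K = √42/7 (K = √(-6/(-7) + 0) = √(-6*(-⅐) + 0) = √(6/7 + 0) = √(6/7) = √42/7 ≈ 0.92582)
w = 84 (w = -14*(-6) = -2*(-42) = 84)
-24*K + w = -24*√42/7 + 84 = 84 - 24*√42/7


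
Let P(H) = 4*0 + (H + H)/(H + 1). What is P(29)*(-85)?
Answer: -493/3 ≈ -164.33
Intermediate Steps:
P(H) = 2*H/(1 + H) (P(H) = 0 + (2*H)/(1 + H) = 0 + 2*H/(1 + H) = 2*H/(1 + H))
P(29)*(-85) = (2*29/(1 + 29))*(-85) = (2*29/30)*(-85) = (2*29*(1/30))*(-85) = (29/15)*(-85) = -493/3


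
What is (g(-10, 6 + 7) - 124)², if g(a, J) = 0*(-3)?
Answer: 15376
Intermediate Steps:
g(a, J) = 0
(g(-10, 6 + 7) - 124)² = (0 - 124)² = (-124)² = 15376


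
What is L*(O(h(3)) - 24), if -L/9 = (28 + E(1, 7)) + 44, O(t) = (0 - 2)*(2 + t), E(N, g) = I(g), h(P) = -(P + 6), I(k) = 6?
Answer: 7020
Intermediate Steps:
h(P) = -6 - P (h(P) = -(6 + P) = -6 - P)
E(N, g) = 6
O(t) = -4 - 2*t (O(t) = -2*(2 + t) = -4 - 2*t)
L = -702 (L = -9*((28 + 6) + 44) = -9*(34 + 44) = -9*78 = -702)
L*(O(h(3)) - 24) = -702*((-4 - 2*(-6 - 1*3)) - 24) = -702*((-4 - 2*(-6 - 3)) - 24) = -702*((-4 - 2*(-9)) - 24) = -702*((-4 + 18) - 24) = -702*(14 - 24) = -702*(-10) = 7020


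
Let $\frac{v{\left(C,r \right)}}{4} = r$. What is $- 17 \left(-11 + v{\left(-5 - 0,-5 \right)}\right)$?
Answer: $527$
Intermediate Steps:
$v{\left(C,r \right)} = 4 r$
$- 17 \left(-11 + v{\left(-5 - 0,-5 \right)}\right) = - 17 \left(-11 + 4 \left(-5\right)\right) = - 17 \left(-11 - 20\right) = \left(-17\right) \left(-31\right) = 527$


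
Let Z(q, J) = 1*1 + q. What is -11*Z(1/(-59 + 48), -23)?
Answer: -10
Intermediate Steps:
Z(q, J) = 1 + q
-11*Z(1/(-59 + 48), -23) = -11*(1 + 1/(-59 + 48)) = -11*(1 + 1/(-11)) = -11*(1 - 1/11) = -11*10/11 = -10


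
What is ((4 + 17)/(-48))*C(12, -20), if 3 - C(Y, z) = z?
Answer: -161/16 ≈ -10.063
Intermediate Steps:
C(Y, z) = 3 - z
((4 + 17)/(-48))*C(12, -20) = ((4 + 17)/(-48))*(3 - 1*(-20)) = (21*(-1/48))*(3 + 20) = -7/16*23 = -161/16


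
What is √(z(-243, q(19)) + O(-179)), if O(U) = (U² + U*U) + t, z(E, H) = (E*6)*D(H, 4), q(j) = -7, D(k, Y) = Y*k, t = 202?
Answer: 2*√26277 ≈ 324.20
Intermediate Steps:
z(E, H) = 24*E*H (z(E, H) = (E*6)*(4*H) = (6*E)*(4*H) = 24*E*H)
O(U) = 202 + 2*U² (O(U) = (U² + U*U) + 202 = (U² + U²) + 202 = 2*U² + 202 = 202 + 2*U²)
√(z(-243, q(19)) + O(-179)) = √(24*(-243)*(-7) + (202 + 2*(-179)²)) = √(40824 + (202 + 2*32041)) = √(40824 + (202 + 64082)) = √(40824 + 64284) = √105108 = 2*√26277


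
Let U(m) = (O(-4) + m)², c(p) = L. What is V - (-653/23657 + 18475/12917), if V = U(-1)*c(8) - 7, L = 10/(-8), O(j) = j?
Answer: -48467865853/1222309876 ≈ -39.653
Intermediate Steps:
L = -5/4 (L = 10*(-⅛) = -5/4 ≈ -1.2500)
c(p) = -5/4
U(m) = (-4 + m)²
V = -153/4 (V = (-4 - 1)²*(-5/4) - 7 = (-5)²*(-5/4) - 7 = 25*(-5/4) - 7 = -125/4 - 7 = -153/4 ≈ -38.250)
V - (-653/23657 + 18475/12917) = -153/4 - (-653/23657 + 18475/12917) = -153/4 - 1*428628274/305577469 = -153/4 - 428628274/305577469 = -48467865853/1222309876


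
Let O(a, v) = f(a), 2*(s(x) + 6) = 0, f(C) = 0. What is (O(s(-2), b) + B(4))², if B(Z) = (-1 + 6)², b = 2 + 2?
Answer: 625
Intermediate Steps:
b = 4
B(Z) = 25 (B(Z) = 5² = 25)
s(x) = -6 (s(x) = -6 + (½)*0 = -6 + 0 = -6)
O(a, v) = 0
(O(s(-2), b) + B(4))² = (0 + 25)² = 25² = 625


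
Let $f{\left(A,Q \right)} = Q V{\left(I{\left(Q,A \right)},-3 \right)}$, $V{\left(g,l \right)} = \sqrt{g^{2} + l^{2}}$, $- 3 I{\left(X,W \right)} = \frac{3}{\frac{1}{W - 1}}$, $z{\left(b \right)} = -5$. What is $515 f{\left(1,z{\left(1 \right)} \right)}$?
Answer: $-7725$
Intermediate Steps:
$I{\left(X,W \right)} = 1 - W$ ($I{\left(X,W \right)} = - \frac{3 \frac{1}{\frac{1}{W - 1}}}{3} = - \frac{3 \frac{1}{\frac{1}{-1 + W}}}{3} = - \frac{3 \left(-1 + W\right)}{3} = - \frac{-3 + 3 W}{3} = 1 - W$)
$f{\left(A,Q \right)} = Q \sqrt{9 + \left(1 - A\right)^{2}}$ ($f{\left(A,Q \right)} = Q \sqrt{\left(1 - A\right)^{2} + \left(-3\right)^{2}} = Q \sqrt{\left(1 - A\right)^{2} + 9} = Q \sqrt{9 + \left(1 - A\right)^{2}}$)
$515 f{\left(1,z{\left(1 \right)} \right)} = 515 \left(- 5 \sqrt{9 + \left(-1 + 1\right)^{2}}\right) = 515 \left(- 5 \sqrt{9 + 0^{2}}\right) = 515 \left(- 5 \sqrt{9 + 0}\right) = 515 \left(- 5 \sqrt{9}\right) = 515 \left(\left(-5\right) 3\right) = 515 \left(-15\right) = -7725$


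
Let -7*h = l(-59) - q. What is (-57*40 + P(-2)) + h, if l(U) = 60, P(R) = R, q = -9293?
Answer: -25327/7 ≈ -3618.1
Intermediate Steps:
h = -9353/7 (h = -(60 - 1*(-9293))/7 = -(60 + 9293)/7 = -⅐*9353 = -9353/7 ≈ -1336.1)
(-57*40 + P(-2)) + h = (-57*40 - 2) - 9353/7 = (-2280 - 2) - 9353/7 = -2282 - 9353/7 = -25327/7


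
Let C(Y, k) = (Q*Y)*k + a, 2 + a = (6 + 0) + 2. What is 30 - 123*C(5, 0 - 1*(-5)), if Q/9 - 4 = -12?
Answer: 220692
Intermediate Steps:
Q = -72 (Q = 36 + 9*(-12) = 36 - 108 = -72)
a = 6 (a = -2 + ((6 + 0) + 2) = -2 + (6 + 2) = -2 + 8 = 6)
C(Y, k) = 6 - 72*Y*k (C(Y, k) = (-72*Y)*k + 6 = -72*Y*k + 6 = 6 - 72*Y*k)
30 - 123*C(5, 0 - 1*(-5)) = 30 - 123*(6 - 72*5*(0 - 1*(-5))) = 30 - 123*(6 - 72*5*(0 + 5)) = 30 - 123*(6 - 72*5*5) = 30 - 123*(6 - 1800) = 30 - 123*(-1794) = 30 + 220662 = 220692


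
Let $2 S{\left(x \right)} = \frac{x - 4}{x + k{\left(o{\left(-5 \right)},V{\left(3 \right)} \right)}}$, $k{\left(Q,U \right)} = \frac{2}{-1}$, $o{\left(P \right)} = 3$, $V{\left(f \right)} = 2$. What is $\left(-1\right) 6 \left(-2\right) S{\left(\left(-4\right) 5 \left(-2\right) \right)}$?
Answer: $\frac{108}{19} \approx 5.6842$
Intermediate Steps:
$k{\left(Q,U \right)} = -2$ ($k{\left(Q,U \right)} = 2 \left(-1\right) = -2$)
$S{\left(x \right)} = \frac{-4 + x}{2 \left(-2 + x\right)}$ ($S{\left(x \right)} = \frac{\left(x - 4\right) \frac{1}{x - 2}}{2} = \frac{\left(-4 + x\right) \frac{1}{-2 + x}}{2} = \frac{\frac{1}{-2 + x} \left(-4 + x\right)}{2} = \frac{-4 + x}{2 \left(-2 + x\right)}$)
$\left(-1\right) 6 \left(-2\right) S{\left(\left(-4\right) 5 \left(-2\right) \right)} = \left(-1\right) 6 \left(-2\right) \frac{-4 + \left(-4\right) 5 \left(-2\right)}{2 \left(-2 + \left(-4\right) 5 \left(-2\right)\right)} = \left(-6\right) \left(-2\right) \frac{-4 - -40}{2 \left(-2 - -40\right)} = 12 \frac{-4 + 40}{2 \left(-2 + 40\right)} = 12 \cdot \frac{1}{2} \cdot \frac{1}{38} \cdot 36 = 12 \cdot \frac{9}{19} = \frac{108}{19}$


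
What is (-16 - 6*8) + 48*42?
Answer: 1952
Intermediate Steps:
(-16 - 6*8) + 48*42 = (-16 - 1*48) + 2016 = (-16 - 48) + 2016 = -64 + 2016 = 1952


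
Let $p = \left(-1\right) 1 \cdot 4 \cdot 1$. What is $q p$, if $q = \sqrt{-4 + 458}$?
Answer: $- 4 \sqrt{454} \approx -85.229$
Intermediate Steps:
$p = -4$ ($p = \left(-1\right) 4 = -4$)
$q = \sqrt{454} \approx 21.307$
$q p = \sqrt{454} \left(-4\right) = - 4 \sqrt{454}$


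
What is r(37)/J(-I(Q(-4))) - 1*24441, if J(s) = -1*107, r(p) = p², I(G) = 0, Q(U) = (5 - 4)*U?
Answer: -2616556/107 ≈ -24454.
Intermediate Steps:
Q(U) = U (Q(U) = 1*U = U)
J(s) = -107
r(37)/J(-I(Q(-4))) - 1*24441 = 37²/(-107) - 1*24441 = 1369*(-1/107) - 24441 = -1369/107 - 24441 = -2616556/107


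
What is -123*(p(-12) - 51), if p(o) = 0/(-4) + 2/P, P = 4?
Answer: 12423/2 ≈ 6211.5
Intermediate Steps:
p(o) = ½ (p(o) = 0/(-4) + 2/4 = 0*(-¼) + 2*(¼) = 0 + ½ = ½)
-123*(p(-12) - 51) = -123*(½ - 51) = -123*(-101/2) = 12423/2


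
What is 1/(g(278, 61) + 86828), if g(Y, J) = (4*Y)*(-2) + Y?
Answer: 1/84882 ≈ 1.1781e-5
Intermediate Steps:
g(Y, J) = -7*Y (g(Y, J) = -8*Y + Y = -7*Y)
1/(g(278, 61) + 86828) = 1/(-7*278 + 86828) = 1/(-1946 + 86828) = 1/84882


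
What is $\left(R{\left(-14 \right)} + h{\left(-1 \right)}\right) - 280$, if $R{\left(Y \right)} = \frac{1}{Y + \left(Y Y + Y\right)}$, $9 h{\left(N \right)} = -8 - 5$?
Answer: $- \frac{141845}{504} \approx -281.44$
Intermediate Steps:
$h{\left(N \right)} = - \frac{13}{9}$ ($h{\left(N \right)} = \frac{-8 - 5}{9} = \frac{1}{9} \left(-13\right) = - \frac{13}{9}$)
$R{\left(Y \right)} = \frac{1}{Y^{2} + 2 Y}$ ($R{\left(Y \right)} = \frac{1}{Y + \left(Y^{2} + Y\right)} = \frac{1}{Y + \left(Y + Y^{2}\right)} = \frac{1}{Y^{2} + 2 Y}$)
$\left(R{\left(-14 \right)} + h{\left(-1 \right)}\right) - 280 = \left(\frac{1}{\left(-14\right) \left(2 - 14\right)} - \frac{13}{9}\right) - 280 = \left(- \frac{1}{14 \left(-12\right)} - \frac{13}{9}\right) - 280 = \left(\left(- \frac{1}{14}\right) \left(- \frac{1}{12}\right) - \frac{13}{9}\right) - 280 = \left(\frac{1}{168} - \frac{13}{9}\right) - 280 = - \frac{725}{504} - 280 = - \frac{141845}{504}$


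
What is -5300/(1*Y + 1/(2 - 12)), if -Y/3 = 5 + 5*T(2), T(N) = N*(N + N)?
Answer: 53000/1351 ≈ 39.230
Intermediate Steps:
T(N) = 2*N² (T(N) = N*(2*N) = 2*N²)
Y = -135 (Y = -3*(5 + 5*(2*2²)) = -3*(5 + 5*(2*4)) = -3*(5 + 5*8) = -3*(5 + 40) = -3*45 = -135)
-5300/(1*Y + 1/(2 - 12)) = -5300/(1*(-135) + 1/(2 - 12)) = -5300/(-135 + 1/(-10)) = -5300/(-135 - ⅒) = -5300/(-1351/10) = -5300*(-10/1351) = 53000/1351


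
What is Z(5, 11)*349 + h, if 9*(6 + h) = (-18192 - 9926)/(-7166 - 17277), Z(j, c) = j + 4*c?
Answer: 3760705883/219987 ≈ 17095.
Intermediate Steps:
h = -1291804/219987 (h = -6 + ((-18192 - 9926)/(-7166 - 17277))/9 = -6 + (-28118/(-24443))/9 = -6 + (-28118*(-1/24443))/9 = -6 + (⅑)*(28118/24443) = -6 + 28118/219987 = -1291804/219987 ≈ -5.8722)
Z(5, 11)*349 + h = (5 + 4*11)*349 - 1291804/219987 = (5 + 44)*349 - 1291804/219987 = 49*349 - 1291804/219987 = 17101 - 1291804/219987 = 3760705883/219987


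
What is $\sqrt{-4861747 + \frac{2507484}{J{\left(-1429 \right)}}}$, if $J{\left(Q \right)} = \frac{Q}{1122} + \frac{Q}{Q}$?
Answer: $\frac{i \sqrt{1321927686739}}{307} \approx 3745.1 i$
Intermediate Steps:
$J{\left(Q \right)} = 1 + \frac{Q}{1122}$ ($J{\left(Q \right)} = Q \frac{1}{1122} + 1 = \frac{Q}{1122} + 1 = 1 + \frac{Q}{1122}$)
$\sqrt{-4861747 + \frac{2507484}{J{\left(-1429 \right)}}} = \sqrt{-4861747 + \frac{2507484}{1 + \frac{1}{1122} \left(-1429\right)}} = \sqrt{-4861747 + \frac{2507484}{1 - \frac{1429}{1122}}} = \sqrt{-4861747 + \frac{2507484}{- \frac{307}{1122}}} = \sqrt{-4861747 + 2507484 \left(- \frac{1122}{307}\right)} = \sqrt{-4861747 - \frac{2813397048}{307}} = \sqrt{- \frac{4305953377}{307}} = \frac{i \sqrt{1321927686739}}{307}$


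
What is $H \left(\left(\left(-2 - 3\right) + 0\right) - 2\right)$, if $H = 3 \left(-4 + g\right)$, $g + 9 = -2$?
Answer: $315$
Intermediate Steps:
$g = -11$ ($g = -9 - 2 = -11$)
$H = -45$ ($H = 3 \left(-4 - 11\right) = 3 \left(-15\right) = -45$)
$H \left(\left(\left(-2 - 3\right) + 0\right) - 2\right) = - 45 \left(\left(\left(-2 - 3\right) + 0\right) - 2\right) = - 45 \left(\left(-5 + 0\right) - 2\right) = - 45 \left(-5 - 2\right) = \left(-45\right) \left(-7\right) = 315$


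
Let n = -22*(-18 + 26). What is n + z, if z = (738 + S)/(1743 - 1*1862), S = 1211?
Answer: -22893/119 ≈ -192.38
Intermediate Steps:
n = -176 (n = -22*8 = -176)
z = -1949/119 (z = (738 + 1211)/(1743 - 1*1862) = 1949/(1743 - 1862) = 1949/(-119) = 1949*(-1/119) = -1949/119 ≈ -16.378)
n + z = -176 - 1949/119 = -22893/119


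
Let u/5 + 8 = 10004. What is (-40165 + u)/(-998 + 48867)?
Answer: 9815/47869 ≈ 0.20504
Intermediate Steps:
u = 49980 (u = -40 + 5*10004 = -40 + 50020 = 49980)
(-40165 + u)/(-998 + 48867) = (-40165 + 49980)/(-998 + 48867) = 9815/47869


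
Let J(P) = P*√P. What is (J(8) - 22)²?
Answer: 996 - 704*√2 ≈ 0.39365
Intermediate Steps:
J(P) = P^(3/2)
(J(8) - 22)² = (8^(3/2) - 22)² = (16*√2 - 22)² = (-22 + 16*√2)²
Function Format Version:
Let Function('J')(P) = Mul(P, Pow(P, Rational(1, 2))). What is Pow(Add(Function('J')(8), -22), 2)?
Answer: Add(996, Mul(-704, Pow(2, Rational(1, 2)))) ≈ 0.39365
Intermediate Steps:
Function('J')(P) = Pow(P, Rational(3, 2))
Pow(Add(Function('J')(8), -22), 2) = Pow(Add(Pow(8, Rational(3, 2)), -22), 2) = Pow(Add(Mul(16, Pow(2, Rational(1, 2))), -22), 2) = Pow(Add(-22, Mul(16, Pow(2, Rational(1, 2)))), 2)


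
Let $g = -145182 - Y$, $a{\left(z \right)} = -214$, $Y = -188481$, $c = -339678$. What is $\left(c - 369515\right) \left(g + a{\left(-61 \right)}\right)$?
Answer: $-30555580405$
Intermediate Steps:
$g = 43299$ ($g = -145182 - -188481 = -145182 + 188481 = 43299$)
$\left(c - 369515\right) \left(g + a{\left(-61 \right)}\right) = \left(-339678 - 369515\right) \left(43299 - 214\right) = \left(-709193\right) 43085 = -30555580405$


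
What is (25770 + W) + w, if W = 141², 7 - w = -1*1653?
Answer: 47311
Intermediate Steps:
w = 1660 (w = 7 - (-1)*1653 = 7 - 1*(-1653) = 7 + 1653 = 1660)
W = 19881
(25770 + W) + w = (25770 + 19881) + 1660 = 45651 + 1660 = 47311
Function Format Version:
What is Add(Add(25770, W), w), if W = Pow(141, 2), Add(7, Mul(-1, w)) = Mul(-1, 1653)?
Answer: 47311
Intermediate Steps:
w = 1660 (w = Add(7, Mul(-1, Mul(-1, 1653))) = Add(7, Mul(-1, -1653)) = Add(7, 1653) = 1660)
W = 19881
Add(Add(25770, W), w) = Add(Add(25770, 19881), 1660) = Add(45651, 1660) = 47311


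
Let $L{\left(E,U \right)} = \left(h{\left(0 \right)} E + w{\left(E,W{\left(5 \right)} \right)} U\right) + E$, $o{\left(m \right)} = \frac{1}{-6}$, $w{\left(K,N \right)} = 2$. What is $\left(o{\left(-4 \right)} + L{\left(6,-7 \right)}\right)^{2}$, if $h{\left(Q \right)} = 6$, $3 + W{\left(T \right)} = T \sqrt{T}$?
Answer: $\frac{27889}{36} \approx 774.69$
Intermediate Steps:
$W{\left(T \right)} = -3 + T^{\frac{3}{2}}$ ($W{\left(T \right)} = -3 + T \sqrt{T} = -3 + T^{\frac{3}{2}}$)
$o{\left(m \right)} = - \frac{1}{6}$
$L{\left(E,U \right)} = 2 U + 7 E$ ($L{\left(E,U \right)} = \left(6 E + 2 U\right) + E = \left(2 U + 6 E\right) + E = 2 U + 7 E$)
$\left(o{\left(-4 \right)} + L{\left(6,-7 \right)}\right)^{2} = \left(- \frac{1}{6} + \left(2 \left(-7\right) + 7 \cdot 6\right)\right)^{2} = \left(- \frac{1}{6} + \left(-14 + 42\right)\right)^{2} = \left(- \frac{1}{6} + 28\right)^{2} = \left(\frac{167}{6}\right)^{2} = \frac{27889}{36}$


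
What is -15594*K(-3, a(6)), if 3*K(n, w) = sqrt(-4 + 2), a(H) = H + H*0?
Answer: -5198*I*sqrt(2) ≈ -7351.1*I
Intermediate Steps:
a(H) = H (a(H) = H + 0 = H)
K(n, w) = I*sqrt(2)/3 (K(n, w) = sqrt(-4 + 2)/3 = sqrt(-2)/3 = (I*sqrt(2))/3 = I*sqrt(2)/3)
-15594*K(-3, a(6)) = -5198*I*sqrt(2)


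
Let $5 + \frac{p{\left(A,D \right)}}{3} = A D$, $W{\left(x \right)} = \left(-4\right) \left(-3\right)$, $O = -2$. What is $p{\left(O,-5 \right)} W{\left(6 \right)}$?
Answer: $180$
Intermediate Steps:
$W{\left(x \right)} = 12$
$p{\left(A,D \right)} = -15 + 3 A D$
$p{\left(O,-5 \right)} W{\left(6 \right)} = \left(-15 + 3 \left(-2\right) \left(-5\right)\right) 12 = \left(-15 + 30\right) 12 = 15 \cdot 12 = 180$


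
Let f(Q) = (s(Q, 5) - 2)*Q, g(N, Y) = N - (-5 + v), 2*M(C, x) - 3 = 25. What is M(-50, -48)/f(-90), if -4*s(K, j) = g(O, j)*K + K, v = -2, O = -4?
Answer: -7/3960 ≈ -0.0017677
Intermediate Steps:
M(C, x) = 14 (M(C, x) = 3/2 + (1/2)*25 = 3/2 + 25/2 = 14)
g(N, Y) = 7 + N (g(N, Y) = N - (-5 - 2) = N - 1*(-7) = N + 7 = 7 + N)
s(K, j) = -K (s(K, j) = -((7 - 4)*K + K)/4 = -(3*K + K)/4 = -K)
f(Q) = Q*(-2 - Q) (f(Q) = (-Q - 2)*Q = (-2 - Q)*Q = Q*(-2 - Q))
M(-50, -48)/f(-90) = 14/((-1*(-90)*(2 - 90))) = 14/((-1*(-90)*(-88))) = 14/(-7920) = 14*(-1/7920) = -7/3960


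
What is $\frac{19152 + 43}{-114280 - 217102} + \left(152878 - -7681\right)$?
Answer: $\frac{53206343343}{331382} \approx 1.6056 \cdot 10^{5}$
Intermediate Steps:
$\frac{19152 + 43}{-114280 - 217102} + \left(152878 - -7681\right) = \frac{19195}{-331382} + \left(152878 + 7681\right) = 19195 \left(- \frac{1}{331382}\right) + 160559 = - \frac{19195}{331382} + 160559 = \frac{53206343343}{331382}$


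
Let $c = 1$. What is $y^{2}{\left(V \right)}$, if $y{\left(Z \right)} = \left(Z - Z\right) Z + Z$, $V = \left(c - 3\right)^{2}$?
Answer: $16$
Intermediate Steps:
$V = 4$ ($V = \left(1 - 3\right)^{2} = \left(-2\right)^{2} = 4$)
$y{\left(Z \right)} = Z$ ($y{\left(Z \right)} = 0 Z + Z = 0 + Z = Z$)
$y^{2}{\left(V \right)} = 4^{2} = 16$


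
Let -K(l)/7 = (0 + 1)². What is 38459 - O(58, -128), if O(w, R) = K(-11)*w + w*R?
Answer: 46289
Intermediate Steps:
K(l) = -7 (K(l) = -7*(0 + 1)² = -7*1² = -7*1 = -7)
O(w, R) = -7*w + R*w (O(w, R) = -7*w + w*R = -7*w + R*w)
38459 - O(58, -128) = 38459 - 58*(-7 - 128) = 38459 - 58*(-135) = 38459 - 1*(-7830) = 38459 + 7830 = 46289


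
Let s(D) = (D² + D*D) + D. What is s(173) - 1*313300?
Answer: -253269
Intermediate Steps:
s(D) = D + 2*D² (s(D) = (D² + D²) + D = 2*D² + D = D + 2*D²)
s(173) - 1*313300 = 173*(1 + 2*173) - 1*313300 = 173*(1 + 346) - 313300 = 173*347 - 313300 = 60031 - 313300 = -253269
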